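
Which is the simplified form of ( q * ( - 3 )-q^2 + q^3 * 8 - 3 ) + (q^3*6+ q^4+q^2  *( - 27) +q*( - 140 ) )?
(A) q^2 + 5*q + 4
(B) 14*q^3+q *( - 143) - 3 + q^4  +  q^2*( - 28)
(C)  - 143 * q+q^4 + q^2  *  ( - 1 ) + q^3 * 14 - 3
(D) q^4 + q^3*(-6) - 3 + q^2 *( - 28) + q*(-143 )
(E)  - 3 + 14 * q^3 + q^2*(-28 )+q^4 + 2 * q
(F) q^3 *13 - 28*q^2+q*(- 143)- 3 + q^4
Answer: B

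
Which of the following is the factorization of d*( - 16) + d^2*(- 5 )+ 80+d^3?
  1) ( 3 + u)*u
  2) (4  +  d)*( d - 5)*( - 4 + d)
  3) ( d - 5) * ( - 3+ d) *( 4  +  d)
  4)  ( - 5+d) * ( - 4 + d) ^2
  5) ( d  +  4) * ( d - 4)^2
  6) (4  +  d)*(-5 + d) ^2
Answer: 2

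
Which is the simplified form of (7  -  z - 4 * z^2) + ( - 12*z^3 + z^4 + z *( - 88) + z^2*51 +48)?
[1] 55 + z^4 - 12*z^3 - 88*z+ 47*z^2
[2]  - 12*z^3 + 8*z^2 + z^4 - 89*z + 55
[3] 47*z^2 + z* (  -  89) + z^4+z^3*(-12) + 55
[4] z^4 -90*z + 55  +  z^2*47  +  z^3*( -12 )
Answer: 3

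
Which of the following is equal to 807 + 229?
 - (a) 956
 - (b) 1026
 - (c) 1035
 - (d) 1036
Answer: d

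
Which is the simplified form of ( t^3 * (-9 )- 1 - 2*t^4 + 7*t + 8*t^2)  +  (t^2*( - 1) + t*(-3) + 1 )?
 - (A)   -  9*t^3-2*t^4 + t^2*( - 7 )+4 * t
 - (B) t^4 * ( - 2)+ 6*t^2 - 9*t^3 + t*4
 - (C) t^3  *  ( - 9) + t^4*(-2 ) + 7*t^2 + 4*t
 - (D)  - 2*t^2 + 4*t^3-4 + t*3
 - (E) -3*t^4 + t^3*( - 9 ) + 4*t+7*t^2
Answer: C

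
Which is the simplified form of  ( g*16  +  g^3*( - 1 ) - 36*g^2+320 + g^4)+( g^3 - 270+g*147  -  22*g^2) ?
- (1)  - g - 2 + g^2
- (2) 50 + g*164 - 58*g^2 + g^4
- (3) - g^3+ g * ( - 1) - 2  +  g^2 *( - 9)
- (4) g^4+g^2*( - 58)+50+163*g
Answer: 4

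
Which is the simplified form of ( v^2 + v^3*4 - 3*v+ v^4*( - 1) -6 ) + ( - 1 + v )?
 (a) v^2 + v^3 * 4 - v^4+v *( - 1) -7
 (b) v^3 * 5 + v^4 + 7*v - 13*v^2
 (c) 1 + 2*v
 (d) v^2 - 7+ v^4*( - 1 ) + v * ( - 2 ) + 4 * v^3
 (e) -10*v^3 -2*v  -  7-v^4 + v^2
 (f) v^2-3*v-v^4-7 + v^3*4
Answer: d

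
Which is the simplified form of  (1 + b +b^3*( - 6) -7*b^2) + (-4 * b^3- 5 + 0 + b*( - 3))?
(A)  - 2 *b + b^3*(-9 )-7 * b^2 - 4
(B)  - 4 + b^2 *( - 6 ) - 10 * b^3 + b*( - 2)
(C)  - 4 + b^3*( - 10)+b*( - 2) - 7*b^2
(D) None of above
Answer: C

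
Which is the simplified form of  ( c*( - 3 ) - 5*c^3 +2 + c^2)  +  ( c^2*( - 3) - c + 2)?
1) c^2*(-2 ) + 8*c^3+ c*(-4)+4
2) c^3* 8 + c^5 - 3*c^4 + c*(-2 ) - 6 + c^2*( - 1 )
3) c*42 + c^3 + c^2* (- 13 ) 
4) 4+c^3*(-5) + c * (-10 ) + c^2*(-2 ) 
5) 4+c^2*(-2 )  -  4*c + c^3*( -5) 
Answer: 5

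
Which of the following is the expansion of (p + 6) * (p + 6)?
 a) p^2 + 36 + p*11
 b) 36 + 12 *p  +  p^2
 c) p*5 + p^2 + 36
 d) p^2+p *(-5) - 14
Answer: b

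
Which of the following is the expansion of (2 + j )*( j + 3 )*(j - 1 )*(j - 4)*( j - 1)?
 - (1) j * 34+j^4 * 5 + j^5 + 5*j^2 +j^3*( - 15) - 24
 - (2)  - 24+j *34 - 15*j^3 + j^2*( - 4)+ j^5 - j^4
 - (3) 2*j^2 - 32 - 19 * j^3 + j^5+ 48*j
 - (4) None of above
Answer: 4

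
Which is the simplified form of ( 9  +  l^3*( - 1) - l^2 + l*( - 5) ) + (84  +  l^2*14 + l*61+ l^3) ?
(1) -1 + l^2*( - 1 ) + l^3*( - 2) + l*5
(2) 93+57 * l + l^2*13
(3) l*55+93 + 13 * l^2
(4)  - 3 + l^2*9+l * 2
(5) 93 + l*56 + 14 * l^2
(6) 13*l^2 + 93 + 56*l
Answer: 6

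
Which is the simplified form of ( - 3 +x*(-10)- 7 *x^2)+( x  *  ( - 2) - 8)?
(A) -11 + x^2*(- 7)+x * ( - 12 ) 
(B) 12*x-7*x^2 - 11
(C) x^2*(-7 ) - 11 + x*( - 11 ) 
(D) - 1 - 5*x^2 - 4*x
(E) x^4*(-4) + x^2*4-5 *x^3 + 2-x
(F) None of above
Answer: A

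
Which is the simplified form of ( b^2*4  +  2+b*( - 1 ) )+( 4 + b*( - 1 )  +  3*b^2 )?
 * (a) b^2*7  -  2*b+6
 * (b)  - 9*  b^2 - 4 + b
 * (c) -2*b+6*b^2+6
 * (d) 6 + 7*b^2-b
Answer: a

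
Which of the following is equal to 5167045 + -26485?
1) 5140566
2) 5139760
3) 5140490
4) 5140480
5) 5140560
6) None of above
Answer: 5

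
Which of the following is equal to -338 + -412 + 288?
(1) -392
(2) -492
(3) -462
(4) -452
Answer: 3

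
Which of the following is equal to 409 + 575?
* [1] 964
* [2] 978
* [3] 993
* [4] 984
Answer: 4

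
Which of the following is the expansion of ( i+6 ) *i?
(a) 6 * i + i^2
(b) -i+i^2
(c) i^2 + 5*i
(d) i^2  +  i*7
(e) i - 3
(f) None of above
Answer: a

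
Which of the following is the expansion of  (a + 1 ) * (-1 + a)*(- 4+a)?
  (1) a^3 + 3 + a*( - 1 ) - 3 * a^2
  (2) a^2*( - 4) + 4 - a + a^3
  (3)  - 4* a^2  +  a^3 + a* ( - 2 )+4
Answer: 2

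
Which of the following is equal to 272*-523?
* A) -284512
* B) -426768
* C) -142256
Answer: C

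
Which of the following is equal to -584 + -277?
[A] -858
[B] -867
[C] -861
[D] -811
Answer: C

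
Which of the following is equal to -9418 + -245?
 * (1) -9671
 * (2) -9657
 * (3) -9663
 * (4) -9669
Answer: 3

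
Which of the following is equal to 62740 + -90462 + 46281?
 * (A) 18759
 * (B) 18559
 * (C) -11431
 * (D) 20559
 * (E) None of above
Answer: B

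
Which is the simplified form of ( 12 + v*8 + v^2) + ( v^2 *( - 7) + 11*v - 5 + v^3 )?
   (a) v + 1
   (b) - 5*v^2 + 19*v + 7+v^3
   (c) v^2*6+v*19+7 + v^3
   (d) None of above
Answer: d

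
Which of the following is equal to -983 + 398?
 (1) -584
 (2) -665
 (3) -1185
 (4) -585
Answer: 4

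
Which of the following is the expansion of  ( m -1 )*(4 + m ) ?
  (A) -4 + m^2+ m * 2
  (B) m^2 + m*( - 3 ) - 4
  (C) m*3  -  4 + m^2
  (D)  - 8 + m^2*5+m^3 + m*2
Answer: C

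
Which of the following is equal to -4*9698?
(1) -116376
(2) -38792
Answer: 2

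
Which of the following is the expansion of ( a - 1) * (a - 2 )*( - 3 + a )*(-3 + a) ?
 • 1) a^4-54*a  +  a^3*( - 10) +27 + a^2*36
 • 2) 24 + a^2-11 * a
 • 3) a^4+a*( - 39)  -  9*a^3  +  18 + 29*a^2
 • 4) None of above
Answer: 3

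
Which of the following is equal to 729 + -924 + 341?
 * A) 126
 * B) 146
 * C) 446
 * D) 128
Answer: B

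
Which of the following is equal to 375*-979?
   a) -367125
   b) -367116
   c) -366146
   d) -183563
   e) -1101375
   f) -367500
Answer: a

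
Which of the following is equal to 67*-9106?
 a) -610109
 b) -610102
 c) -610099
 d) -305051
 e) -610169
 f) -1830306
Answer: b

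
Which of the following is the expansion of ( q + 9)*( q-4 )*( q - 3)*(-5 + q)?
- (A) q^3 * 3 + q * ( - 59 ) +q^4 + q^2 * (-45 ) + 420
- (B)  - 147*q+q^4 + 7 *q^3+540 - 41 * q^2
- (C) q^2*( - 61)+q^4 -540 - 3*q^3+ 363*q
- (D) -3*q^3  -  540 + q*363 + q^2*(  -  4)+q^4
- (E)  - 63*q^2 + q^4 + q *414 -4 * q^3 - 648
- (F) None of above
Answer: C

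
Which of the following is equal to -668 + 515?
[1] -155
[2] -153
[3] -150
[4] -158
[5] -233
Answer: 2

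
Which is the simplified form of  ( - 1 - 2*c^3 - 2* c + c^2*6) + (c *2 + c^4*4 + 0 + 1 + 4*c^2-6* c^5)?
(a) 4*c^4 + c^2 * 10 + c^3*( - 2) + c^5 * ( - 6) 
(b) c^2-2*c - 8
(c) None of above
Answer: a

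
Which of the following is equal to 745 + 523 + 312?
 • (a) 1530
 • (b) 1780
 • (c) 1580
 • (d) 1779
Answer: c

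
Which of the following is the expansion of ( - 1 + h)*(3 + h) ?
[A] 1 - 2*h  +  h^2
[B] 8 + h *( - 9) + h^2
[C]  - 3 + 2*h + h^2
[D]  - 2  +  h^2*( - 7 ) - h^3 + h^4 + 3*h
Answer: C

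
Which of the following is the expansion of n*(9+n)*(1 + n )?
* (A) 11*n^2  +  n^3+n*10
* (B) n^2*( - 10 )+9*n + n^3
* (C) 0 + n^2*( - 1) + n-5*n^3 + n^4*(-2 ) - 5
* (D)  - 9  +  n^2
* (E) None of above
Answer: E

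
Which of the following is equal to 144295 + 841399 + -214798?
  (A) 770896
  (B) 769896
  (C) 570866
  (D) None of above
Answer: A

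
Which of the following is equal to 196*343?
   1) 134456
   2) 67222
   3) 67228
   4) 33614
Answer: 3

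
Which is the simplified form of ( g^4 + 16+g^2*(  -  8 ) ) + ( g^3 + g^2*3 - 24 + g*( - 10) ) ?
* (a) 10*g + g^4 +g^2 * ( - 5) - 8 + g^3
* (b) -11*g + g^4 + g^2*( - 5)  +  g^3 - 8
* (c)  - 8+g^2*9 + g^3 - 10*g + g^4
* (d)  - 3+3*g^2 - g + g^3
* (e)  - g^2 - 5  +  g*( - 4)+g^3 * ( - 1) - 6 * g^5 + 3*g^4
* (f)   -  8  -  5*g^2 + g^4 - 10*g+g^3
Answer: f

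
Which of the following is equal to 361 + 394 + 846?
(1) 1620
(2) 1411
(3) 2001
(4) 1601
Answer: 4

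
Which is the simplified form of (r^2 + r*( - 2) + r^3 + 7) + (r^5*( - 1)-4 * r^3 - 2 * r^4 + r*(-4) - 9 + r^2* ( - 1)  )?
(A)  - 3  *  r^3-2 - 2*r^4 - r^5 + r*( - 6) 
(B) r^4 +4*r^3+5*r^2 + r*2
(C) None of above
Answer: A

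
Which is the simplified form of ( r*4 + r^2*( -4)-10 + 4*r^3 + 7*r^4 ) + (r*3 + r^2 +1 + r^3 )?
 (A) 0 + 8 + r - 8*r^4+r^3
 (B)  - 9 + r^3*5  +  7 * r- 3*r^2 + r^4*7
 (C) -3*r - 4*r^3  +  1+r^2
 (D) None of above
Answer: B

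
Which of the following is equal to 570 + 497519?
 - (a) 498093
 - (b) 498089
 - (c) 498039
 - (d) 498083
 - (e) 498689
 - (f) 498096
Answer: b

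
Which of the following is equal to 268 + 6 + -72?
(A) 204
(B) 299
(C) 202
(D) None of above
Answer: C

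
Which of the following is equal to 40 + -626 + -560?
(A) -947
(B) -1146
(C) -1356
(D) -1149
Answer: B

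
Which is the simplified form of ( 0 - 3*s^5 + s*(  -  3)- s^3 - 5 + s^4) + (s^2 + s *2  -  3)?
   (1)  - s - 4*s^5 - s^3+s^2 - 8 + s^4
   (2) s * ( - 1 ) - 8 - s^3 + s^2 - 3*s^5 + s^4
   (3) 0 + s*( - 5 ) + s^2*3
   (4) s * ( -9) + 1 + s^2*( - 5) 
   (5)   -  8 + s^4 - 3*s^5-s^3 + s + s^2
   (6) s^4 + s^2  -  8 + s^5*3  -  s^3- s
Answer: 2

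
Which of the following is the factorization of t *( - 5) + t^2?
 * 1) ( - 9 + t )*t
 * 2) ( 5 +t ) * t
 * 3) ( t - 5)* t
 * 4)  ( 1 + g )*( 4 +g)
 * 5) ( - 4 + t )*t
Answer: 3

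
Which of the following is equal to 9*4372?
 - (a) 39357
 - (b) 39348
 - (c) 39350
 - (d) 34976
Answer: b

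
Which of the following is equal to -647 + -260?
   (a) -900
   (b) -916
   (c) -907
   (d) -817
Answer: c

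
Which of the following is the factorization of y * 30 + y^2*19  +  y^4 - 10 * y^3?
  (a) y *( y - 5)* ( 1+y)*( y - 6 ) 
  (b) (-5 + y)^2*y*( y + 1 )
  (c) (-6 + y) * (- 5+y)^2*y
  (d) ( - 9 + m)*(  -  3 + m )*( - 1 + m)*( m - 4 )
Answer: a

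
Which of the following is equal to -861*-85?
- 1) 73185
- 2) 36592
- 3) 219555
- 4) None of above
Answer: 1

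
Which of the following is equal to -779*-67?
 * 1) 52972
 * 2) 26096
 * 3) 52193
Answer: 3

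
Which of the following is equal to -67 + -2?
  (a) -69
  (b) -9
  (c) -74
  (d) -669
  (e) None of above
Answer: a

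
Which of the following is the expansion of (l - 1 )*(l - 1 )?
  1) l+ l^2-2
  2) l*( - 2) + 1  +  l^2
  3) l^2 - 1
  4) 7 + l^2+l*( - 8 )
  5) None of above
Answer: 2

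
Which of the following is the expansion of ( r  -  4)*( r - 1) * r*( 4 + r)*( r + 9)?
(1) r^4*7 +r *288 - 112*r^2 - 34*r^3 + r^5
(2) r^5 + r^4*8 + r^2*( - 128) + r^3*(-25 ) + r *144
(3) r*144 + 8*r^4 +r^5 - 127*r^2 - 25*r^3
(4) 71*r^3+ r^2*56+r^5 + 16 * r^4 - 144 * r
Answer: 2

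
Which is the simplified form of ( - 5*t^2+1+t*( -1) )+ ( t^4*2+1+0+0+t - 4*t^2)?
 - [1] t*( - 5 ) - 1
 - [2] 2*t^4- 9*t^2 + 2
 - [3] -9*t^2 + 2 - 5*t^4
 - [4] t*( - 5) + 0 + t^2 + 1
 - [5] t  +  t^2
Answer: 2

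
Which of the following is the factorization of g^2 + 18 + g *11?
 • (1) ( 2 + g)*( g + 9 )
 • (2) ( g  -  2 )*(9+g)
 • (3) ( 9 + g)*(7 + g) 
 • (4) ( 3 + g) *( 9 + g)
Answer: 1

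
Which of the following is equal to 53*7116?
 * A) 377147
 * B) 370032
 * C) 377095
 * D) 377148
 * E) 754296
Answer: D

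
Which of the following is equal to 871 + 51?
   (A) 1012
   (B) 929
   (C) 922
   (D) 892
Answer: C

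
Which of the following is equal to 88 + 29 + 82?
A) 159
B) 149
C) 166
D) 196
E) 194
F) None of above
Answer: F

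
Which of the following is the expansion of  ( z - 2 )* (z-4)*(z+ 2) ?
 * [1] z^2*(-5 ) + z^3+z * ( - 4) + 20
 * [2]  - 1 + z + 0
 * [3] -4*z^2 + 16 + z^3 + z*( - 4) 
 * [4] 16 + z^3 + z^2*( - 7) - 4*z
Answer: 3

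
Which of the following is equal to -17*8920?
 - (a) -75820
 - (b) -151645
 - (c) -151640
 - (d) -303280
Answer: c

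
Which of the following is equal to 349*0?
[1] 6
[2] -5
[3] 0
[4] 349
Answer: 3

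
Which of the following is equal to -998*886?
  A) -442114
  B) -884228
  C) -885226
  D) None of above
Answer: B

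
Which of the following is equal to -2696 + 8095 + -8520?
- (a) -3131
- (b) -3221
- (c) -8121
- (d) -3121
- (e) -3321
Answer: d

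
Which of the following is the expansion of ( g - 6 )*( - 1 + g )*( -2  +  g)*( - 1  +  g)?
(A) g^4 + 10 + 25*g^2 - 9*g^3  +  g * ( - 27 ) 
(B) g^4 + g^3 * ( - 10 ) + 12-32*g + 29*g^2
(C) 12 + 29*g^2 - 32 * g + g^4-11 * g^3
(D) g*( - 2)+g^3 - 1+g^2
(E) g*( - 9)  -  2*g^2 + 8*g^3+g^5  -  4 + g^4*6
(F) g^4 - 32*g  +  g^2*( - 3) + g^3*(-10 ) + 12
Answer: B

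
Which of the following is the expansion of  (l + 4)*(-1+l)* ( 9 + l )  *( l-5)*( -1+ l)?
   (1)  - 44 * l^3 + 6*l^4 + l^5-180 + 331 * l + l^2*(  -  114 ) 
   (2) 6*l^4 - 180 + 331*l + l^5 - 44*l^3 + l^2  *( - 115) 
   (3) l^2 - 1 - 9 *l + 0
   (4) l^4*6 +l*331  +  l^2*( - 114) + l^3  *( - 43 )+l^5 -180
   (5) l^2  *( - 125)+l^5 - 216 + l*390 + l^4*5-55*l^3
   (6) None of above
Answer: 1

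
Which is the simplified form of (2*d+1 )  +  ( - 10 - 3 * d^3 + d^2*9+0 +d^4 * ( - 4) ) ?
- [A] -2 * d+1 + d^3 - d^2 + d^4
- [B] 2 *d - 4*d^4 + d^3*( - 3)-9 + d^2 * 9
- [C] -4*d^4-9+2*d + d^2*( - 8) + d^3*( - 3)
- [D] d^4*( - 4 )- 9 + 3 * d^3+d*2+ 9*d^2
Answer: B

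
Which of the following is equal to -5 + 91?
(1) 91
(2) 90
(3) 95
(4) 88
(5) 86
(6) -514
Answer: 5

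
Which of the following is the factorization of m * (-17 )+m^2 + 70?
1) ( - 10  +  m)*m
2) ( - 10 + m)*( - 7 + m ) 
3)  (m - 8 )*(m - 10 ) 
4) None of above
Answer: 2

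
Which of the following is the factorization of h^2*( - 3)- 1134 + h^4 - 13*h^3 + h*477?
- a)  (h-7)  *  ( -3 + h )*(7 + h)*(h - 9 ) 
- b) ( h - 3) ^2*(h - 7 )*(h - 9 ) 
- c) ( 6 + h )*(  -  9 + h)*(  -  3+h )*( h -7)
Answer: c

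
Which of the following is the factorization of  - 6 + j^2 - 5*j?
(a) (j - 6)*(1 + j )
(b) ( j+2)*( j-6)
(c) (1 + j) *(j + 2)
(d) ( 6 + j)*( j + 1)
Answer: a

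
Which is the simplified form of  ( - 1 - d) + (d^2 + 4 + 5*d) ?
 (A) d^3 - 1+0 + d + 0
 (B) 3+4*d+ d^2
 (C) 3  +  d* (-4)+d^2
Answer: B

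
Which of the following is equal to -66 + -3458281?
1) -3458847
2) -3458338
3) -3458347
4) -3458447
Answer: 3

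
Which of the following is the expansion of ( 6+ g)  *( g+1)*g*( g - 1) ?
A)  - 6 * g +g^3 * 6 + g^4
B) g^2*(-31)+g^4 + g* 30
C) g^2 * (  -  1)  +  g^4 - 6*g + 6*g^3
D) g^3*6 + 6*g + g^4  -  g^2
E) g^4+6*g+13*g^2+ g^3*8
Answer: C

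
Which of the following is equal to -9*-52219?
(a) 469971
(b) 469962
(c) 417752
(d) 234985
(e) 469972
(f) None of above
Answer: a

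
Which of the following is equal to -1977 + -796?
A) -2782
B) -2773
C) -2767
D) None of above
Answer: B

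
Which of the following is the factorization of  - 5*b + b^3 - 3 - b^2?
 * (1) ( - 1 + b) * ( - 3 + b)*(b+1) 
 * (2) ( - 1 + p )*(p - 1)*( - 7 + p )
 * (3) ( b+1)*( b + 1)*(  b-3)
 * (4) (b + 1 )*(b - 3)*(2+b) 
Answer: 3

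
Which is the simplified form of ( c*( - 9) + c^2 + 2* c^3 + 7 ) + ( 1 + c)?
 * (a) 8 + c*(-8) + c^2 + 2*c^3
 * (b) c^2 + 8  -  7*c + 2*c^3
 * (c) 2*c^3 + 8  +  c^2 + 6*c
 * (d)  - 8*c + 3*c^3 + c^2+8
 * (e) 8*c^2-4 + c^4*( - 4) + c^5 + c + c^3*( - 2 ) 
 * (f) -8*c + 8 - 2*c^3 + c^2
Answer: a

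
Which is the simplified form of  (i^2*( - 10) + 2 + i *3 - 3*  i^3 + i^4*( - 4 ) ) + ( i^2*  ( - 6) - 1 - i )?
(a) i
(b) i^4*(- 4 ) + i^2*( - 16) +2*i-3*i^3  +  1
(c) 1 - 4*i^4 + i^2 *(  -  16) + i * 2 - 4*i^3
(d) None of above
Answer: b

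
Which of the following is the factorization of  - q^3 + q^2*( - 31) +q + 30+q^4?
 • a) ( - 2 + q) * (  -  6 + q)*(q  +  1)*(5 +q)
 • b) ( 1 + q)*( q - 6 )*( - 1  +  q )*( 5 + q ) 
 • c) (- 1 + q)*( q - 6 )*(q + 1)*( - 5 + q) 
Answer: b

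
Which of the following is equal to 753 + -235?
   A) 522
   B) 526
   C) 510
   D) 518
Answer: D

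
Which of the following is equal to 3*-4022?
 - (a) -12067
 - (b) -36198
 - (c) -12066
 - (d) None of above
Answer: c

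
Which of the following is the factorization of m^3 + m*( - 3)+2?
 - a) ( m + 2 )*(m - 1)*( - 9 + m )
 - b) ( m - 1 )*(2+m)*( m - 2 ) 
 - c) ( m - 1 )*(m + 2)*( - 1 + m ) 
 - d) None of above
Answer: c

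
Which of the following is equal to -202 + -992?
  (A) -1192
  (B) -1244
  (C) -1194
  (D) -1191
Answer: C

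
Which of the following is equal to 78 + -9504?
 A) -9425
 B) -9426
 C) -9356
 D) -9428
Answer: B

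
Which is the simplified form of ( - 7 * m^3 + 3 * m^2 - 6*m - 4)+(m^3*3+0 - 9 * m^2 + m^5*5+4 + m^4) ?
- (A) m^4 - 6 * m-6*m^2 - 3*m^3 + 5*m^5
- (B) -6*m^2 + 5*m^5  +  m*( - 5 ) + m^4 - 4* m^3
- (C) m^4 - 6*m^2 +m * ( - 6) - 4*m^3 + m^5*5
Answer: C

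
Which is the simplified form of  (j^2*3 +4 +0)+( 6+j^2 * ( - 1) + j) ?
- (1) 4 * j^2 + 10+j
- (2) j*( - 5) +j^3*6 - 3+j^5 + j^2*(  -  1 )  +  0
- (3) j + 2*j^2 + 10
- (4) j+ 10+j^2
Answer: 3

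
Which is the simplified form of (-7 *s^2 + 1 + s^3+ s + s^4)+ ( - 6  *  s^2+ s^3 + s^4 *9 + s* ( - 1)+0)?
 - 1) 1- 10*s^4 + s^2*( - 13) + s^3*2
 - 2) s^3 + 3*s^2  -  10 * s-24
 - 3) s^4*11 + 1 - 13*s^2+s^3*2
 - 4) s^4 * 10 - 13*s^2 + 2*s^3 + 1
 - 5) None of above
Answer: 4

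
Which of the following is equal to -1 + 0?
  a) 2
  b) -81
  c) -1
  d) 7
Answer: c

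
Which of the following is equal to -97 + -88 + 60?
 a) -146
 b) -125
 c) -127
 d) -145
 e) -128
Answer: b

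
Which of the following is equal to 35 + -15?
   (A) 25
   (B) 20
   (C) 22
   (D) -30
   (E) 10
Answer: B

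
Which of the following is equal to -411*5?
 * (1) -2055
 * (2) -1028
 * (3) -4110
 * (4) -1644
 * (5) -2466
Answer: 1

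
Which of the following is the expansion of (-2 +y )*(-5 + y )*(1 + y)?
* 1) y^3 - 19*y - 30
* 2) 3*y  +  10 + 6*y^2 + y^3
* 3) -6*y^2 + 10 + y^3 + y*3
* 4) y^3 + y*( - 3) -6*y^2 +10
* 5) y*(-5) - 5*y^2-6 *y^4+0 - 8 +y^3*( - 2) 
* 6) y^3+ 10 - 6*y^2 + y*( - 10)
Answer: 3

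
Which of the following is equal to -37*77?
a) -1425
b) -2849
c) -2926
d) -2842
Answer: b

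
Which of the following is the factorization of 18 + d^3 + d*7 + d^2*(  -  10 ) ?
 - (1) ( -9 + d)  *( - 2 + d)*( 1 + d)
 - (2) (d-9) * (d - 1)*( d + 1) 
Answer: 1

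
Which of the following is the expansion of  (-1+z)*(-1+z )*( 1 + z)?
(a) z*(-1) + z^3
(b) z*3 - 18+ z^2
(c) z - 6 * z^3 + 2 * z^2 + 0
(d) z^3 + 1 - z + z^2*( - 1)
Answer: d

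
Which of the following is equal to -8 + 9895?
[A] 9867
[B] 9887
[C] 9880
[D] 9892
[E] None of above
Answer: B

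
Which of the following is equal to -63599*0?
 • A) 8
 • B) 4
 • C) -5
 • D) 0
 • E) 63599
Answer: D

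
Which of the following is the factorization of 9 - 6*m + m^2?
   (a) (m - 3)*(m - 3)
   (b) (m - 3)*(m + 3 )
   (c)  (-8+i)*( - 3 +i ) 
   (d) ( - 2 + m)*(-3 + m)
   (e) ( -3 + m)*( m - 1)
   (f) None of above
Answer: a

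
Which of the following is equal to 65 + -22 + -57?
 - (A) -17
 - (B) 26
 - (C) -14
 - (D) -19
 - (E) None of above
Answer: C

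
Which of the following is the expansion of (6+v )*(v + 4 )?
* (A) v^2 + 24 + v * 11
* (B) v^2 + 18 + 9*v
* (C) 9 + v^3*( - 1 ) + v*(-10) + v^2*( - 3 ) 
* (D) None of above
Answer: D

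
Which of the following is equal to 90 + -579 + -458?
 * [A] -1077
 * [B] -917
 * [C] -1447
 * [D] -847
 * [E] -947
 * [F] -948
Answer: E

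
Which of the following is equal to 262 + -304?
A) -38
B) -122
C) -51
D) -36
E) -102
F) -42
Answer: F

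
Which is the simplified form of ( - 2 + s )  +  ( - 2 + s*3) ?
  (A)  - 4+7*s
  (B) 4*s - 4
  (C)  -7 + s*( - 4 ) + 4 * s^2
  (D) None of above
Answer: B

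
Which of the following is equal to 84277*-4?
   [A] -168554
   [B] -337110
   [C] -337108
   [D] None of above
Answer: C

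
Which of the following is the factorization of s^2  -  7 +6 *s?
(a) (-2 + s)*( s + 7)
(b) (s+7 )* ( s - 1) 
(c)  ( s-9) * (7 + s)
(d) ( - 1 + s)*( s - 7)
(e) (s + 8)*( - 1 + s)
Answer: b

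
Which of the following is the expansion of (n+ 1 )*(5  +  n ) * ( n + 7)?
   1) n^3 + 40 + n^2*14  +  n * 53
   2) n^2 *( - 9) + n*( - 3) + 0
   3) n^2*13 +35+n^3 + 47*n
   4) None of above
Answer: 3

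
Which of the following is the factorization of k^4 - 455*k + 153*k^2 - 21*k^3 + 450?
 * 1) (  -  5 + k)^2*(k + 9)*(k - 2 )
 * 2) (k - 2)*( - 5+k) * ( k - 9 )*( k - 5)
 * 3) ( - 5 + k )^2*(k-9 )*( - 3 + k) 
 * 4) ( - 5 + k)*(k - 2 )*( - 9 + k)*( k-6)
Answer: 2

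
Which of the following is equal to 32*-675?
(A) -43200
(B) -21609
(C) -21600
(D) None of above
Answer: C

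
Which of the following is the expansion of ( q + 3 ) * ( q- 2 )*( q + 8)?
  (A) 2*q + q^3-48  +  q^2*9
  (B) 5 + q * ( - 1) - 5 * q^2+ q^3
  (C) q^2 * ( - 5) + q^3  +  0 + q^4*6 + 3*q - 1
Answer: A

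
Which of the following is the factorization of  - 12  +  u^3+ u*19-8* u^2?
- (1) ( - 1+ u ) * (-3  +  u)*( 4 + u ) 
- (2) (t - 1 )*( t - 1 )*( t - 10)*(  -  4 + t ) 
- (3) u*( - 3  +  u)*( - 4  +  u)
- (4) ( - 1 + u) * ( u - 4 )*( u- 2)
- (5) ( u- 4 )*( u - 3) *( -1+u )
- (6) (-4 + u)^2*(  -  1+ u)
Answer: 5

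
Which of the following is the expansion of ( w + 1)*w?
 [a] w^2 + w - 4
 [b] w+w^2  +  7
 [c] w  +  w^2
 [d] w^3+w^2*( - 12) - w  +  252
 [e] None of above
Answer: c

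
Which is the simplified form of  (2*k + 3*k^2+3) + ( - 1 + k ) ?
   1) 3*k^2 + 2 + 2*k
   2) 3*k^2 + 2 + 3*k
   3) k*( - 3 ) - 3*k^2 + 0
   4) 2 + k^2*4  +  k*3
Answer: 2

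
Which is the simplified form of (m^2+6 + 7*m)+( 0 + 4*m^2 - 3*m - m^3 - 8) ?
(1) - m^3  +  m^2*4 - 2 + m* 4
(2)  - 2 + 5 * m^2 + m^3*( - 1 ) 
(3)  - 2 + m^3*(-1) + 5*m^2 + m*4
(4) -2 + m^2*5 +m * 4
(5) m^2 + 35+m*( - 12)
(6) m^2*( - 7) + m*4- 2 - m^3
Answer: 3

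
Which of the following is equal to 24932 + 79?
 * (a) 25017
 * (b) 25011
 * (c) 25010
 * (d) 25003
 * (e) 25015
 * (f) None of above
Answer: b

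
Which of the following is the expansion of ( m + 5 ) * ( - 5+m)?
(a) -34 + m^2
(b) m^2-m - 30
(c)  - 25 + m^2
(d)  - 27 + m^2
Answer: c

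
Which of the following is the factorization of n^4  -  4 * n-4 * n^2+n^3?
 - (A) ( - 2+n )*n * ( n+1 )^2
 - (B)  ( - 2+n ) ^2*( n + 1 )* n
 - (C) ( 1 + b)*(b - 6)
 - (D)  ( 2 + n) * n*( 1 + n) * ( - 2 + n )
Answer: D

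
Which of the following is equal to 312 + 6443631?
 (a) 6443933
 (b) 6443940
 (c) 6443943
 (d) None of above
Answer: c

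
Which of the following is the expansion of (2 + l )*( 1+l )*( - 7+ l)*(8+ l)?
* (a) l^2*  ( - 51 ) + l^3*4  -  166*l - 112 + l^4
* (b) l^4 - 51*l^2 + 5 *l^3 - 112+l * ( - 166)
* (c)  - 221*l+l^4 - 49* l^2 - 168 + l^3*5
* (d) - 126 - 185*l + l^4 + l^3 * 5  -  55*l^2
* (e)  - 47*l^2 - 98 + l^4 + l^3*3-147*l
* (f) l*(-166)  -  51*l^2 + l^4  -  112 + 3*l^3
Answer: a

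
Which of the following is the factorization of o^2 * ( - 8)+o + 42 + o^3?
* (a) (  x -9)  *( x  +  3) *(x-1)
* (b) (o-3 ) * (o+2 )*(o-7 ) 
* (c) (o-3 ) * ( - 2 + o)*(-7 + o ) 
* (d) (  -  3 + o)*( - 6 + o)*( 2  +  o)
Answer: b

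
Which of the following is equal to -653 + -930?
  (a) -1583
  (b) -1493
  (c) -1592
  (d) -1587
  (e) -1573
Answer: a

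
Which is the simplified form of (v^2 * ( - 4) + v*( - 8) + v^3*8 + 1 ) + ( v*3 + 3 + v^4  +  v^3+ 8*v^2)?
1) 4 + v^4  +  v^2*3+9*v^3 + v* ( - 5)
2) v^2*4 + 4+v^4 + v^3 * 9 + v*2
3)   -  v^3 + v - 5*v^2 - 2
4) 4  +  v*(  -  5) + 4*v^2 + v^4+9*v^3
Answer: 4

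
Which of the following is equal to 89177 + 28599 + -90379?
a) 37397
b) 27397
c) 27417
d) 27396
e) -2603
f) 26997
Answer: b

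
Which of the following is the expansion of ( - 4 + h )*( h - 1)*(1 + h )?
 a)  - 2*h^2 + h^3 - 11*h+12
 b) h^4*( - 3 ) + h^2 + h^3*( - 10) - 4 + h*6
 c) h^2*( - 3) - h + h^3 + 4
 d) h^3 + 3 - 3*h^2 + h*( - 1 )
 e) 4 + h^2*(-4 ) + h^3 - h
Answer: e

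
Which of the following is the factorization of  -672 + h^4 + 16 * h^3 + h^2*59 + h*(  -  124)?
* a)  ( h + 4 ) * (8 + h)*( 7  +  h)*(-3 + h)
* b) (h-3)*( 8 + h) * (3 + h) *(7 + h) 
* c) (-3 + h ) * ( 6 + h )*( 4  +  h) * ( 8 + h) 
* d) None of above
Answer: a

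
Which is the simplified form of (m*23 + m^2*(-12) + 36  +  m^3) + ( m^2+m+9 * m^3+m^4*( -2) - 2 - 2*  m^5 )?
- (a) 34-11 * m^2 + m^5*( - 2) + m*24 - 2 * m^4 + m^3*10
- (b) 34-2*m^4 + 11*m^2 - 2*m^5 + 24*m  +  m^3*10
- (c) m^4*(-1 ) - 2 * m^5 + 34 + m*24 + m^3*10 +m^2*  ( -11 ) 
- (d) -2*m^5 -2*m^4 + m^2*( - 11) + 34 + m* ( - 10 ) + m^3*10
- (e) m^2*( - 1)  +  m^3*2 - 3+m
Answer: a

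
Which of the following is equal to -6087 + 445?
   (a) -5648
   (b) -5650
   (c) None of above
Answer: c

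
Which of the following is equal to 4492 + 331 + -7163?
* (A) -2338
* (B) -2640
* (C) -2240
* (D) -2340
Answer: D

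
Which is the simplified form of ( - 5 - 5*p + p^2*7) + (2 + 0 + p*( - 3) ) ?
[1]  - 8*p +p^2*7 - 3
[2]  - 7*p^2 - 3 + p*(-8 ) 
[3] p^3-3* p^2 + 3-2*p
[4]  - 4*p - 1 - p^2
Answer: 1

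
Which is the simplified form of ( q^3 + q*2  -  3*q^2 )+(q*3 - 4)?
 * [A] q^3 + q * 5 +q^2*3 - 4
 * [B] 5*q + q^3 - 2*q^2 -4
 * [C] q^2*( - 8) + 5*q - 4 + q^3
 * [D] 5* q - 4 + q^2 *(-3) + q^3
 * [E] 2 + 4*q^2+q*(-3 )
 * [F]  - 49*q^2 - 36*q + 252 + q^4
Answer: D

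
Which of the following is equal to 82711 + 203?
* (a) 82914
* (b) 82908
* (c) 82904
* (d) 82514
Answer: a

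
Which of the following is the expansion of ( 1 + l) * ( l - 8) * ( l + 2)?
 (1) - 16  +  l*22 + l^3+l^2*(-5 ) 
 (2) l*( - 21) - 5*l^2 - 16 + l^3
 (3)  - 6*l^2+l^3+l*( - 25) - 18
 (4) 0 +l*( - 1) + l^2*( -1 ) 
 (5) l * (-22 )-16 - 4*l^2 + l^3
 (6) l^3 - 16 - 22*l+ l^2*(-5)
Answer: 6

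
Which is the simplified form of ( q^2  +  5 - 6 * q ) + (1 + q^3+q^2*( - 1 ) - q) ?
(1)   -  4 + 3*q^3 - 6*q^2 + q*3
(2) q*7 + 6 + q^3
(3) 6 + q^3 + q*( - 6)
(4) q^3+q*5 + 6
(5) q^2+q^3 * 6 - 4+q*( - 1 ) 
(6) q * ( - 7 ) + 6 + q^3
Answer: 6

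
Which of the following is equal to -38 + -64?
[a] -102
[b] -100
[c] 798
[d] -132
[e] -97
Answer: a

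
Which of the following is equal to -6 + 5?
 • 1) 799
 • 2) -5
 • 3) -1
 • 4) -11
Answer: 3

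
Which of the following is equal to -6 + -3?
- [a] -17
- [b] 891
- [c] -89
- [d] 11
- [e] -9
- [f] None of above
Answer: e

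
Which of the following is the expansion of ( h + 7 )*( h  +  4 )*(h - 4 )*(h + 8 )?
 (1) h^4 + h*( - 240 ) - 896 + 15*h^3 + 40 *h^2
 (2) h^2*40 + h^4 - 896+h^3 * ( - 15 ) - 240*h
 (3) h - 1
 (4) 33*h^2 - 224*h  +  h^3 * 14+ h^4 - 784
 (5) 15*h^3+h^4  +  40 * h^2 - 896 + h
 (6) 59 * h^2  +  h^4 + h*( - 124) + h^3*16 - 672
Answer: 1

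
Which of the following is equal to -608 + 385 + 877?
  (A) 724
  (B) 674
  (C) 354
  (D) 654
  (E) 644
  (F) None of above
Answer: D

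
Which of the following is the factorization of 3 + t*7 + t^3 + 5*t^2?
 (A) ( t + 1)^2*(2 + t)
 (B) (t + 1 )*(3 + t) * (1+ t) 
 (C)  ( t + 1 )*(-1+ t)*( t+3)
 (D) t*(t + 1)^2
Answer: B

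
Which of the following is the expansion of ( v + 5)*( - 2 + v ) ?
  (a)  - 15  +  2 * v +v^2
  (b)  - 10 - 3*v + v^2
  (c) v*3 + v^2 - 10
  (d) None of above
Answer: c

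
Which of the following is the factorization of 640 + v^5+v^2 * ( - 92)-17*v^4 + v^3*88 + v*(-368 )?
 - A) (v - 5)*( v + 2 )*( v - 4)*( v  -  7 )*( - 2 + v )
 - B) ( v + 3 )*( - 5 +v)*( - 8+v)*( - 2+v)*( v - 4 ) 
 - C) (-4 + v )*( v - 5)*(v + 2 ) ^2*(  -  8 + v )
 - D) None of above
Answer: D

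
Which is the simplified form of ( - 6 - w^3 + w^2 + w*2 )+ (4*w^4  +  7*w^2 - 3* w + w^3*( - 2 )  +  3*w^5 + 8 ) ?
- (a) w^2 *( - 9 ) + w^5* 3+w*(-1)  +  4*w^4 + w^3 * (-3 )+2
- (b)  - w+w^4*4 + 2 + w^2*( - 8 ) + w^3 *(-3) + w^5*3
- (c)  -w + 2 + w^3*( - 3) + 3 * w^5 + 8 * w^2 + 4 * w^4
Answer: c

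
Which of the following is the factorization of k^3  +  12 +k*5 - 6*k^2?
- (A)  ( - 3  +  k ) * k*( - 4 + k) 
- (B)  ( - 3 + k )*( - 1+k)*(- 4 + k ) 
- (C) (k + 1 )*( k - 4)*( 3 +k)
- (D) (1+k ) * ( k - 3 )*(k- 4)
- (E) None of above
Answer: D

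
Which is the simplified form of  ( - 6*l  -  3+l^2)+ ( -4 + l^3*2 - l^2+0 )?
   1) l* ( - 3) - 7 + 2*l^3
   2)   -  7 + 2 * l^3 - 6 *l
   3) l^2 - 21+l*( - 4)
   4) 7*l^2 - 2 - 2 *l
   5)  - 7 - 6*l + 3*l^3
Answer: 2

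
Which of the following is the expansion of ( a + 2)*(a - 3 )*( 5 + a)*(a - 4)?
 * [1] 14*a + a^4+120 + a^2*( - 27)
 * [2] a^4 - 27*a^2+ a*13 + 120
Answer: 1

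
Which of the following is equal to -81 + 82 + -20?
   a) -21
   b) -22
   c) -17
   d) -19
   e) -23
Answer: d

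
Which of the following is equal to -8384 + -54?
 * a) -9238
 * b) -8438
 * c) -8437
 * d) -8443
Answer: b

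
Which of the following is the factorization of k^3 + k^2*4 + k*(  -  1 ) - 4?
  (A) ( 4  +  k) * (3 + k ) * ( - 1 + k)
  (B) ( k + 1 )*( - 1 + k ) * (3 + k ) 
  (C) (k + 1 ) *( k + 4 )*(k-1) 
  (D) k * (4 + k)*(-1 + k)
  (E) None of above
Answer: C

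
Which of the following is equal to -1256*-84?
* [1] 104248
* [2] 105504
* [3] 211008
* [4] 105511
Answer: 2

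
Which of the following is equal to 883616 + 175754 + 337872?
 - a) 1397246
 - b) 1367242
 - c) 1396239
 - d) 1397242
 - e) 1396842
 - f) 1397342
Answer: d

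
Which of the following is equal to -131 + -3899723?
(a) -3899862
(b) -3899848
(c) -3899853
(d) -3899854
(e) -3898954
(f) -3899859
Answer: d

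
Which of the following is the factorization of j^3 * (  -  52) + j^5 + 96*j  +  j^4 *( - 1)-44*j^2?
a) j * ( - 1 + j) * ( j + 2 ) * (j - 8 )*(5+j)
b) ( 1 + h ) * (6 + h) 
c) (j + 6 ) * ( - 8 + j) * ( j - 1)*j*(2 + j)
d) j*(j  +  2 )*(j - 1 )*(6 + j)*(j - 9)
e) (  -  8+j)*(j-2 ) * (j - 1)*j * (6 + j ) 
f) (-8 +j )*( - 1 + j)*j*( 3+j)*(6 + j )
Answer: c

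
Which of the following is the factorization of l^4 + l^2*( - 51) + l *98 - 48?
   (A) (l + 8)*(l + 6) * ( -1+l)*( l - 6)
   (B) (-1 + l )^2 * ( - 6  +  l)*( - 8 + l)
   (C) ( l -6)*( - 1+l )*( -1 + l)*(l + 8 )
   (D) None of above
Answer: C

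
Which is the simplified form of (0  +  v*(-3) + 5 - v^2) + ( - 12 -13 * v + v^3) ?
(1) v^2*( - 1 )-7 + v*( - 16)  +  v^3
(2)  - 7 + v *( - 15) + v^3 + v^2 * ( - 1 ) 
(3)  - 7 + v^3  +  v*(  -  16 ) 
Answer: 1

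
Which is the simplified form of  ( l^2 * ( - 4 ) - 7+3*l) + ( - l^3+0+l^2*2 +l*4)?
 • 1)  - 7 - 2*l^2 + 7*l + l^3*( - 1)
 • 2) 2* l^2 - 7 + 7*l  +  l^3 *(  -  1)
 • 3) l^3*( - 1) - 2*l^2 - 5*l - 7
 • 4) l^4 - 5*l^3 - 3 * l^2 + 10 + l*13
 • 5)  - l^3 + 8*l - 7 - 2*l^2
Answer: 1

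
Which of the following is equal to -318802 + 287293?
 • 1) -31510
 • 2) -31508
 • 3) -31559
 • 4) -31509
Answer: 4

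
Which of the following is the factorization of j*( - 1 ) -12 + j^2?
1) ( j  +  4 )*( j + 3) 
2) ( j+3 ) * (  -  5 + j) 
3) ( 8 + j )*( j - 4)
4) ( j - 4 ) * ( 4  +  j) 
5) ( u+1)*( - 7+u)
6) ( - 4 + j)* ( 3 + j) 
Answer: 6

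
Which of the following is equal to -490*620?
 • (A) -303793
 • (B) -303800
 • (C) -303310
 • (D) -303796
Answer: B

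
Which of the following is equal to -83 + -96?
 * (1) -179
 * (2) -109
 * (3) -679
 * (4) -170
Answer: 1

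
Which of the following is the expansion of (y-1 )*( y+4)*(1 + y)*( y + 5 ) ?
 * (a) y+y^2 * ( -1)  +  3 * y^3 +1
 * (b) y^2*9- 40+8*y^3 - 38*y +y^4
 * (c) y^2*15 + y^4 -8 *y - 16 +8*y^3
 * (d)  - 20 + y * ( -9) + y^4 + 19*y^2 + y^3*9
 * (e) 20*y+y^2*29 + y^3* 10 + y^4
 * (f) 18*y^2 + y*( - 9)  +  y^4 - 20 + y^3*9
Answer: d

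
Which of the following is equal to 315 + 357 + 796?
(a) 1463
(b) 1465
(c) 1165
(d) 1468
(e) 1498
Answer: d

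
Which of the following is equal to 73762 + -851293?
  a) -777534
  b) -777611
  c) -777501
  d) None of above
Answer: d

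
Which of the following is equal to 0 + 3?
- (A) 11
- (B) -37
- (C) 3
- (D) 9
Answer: C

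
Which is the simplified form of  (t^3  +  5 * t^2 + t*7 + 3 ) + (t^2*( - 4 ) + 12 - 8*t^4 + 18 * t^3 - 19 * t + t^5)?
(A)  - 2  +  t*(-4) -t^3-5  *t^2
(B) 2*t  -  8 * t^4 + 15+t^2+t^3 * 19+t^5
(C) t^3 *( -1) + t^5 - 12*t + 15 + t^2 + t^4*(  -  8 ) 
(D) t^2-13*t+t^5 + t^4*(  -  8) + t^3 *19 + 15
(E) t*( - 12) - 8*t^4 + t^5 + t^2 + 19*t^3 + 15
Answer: E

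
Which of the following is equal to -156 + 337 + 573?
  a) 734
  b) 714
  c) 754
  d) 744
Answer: c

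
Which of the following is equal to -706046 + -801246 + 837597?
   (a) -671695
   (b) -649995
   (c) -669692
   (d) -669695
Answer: d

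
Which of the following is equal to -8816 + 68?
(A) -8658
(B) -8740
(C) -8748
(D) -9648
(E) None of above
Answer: C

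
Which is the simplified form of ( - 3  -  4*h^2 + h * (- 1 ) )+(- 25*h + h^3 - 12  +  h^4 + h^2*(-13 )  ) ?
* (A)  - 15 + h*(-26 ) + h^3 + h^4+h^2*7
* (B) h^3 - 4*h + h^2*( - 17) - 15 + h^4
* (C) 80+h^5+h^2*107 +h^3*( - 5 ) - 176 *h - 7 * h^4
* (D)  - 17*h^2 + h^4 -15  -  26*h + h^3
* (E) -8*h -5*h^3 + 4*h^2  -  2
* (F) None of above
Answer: D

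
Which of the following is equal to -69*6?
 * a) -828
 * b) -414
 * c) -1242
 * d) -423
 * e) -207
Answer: b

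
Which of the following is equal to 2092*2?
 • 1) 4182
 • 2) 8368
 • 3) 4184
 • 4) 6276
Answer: 3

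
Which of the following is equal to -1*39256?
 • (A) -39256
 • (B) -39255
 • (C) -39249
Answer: A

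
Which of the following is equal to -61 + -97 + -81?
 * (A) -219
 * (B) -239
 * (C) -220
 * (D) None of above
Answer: B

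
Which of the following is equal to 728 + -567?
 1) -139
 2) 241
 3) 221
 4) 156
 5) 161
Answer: 5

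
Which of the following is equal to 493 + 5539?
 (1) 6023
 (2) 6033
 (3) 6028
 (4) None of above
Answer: 4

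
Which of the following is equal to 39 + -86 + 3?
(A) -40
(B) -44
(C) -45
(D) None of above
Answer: B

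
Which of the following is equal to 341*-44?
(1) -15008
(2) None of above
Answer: 2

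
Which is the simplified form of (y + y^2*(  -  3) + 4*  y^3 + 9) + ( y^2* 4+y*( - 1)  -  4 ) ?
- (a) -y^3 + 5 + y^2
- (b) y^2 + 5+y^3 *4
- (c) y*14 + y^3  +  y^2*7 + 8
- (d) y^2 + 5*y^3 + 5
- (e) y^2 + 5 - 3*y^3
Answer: b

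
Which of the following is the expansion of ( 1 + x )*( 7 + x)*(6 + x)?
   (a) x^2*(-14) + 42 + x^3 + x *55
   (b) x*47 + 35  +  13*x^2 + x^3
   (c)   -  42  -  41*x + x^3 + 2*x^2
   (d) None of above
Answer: d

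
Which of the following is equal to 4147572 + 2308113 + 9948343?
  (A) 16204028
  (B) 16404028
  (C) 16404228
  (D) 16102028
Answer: B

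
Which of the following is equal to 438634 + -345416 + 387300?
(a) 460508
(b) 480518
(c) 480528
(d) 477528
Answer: b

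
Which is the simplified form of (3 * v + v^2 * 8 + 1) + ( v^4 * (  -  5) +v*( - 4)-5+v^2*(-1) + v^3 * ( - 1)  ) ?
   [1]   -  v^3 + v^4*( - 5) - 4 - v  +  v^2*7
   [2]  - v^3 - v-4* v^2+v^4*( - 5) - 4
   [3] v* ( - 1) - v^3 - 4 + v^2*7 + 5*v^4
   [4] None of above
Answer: 1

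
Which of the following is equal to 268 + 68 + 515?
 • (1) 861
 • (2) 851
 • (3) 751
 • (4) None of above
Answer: 2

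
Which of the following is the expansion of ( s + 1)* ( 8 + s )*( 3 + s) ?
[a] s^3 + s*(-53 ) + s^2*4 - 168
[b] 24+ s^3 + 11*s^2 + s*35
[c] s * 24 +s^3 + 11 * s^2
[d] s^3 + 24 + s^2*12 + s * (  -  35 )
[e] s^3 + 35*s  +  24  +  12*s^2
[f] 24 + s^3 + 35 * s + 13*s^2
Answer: e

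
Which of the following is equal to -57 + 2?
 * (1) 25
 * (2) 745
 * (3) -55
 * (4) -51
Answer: 3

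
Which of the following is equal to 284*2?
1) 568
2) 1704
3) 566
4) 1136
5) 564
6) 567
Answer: 1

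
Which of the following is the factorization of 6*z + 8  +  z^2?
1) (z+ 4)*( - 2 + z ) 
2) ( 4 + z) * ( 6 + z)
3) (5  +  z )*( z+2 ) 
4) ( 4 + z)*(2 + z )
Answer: 4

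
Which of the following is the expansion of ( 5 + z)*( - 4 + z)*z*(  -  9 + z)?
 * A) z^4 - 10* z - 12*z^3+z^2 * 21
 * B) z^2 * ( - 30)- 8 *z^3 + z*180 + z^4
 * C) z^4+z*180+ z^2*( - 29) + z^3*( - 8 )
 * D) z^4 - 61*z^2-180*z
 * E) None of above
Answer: C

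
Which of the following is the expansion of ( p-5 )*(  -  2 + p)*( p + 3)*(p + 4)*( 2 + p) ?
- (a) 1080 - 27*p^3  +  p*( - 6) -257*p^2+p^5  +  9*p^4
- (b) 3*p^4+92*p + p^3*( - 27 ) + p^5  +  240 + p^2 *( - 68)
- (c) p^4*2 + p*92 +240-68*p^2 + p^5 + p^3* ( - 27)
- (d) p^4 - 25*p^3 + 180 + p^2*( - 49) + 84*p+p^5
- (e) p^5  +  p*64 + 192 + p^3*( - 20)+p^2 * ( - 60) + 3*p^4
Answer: c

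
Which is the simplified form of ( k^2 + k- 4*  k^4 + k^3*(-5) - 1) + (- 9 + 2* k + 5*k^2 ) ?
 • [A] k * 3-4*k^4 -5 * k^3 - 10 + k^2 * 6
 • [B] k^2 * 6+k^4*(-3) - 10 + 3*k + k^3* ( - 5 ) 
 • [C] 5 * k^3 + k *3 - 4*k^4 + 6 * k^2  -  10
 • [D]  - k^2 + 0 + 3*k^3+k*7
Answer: A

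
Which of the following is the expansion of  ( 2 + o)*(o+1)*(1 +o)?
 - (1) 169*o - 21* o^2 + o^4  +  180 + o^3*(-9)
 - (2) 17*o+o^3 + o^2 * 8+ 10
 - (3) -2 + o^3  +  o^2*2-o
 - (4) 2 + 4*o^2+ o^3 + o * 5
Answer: 4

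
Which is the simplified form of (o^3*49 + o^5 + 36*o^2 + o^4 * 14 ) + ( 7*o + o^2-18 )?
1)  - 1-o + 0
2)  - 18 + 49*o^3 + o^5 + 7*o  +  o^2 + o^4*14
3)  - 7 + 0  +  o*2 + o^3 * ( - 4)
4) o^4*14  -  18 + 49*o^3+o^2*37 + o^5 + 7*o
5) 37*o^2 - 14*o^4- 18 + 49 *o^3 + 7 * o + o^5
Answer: 4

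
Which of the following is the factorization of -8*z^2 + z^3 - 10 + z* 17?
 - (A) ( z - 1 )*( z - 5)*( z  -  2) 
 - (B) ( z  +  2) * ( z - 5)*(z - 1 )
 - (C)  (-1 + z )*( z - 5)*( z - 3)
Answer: A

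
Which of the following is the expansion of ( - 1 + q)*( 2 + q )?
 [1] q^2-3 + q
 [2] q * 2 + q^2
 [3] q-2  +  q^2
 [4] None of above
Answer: 3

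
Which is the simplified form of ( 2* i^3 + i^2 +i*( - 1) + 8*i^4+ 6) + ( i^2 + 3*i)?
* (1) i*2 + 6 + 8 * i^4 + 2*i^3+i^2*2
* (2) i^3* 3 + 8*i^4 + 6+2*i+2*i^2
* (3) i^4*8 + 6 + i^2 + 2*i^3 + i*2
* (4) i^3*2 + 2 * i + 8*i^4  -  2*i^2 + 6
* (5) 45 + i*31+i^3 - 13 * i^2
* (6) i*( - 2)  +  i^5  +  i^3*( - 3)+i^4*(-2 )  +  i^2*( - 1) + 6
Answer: 1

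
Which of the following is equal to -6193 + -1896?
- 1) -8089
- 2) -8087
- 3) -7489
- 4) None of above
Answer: 1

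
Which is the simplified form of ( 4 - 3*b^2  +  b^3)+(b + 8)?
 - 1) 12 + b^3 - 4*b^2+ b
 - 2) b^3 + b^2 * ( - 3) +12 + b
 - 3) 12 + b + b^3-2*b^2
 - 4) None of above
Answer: 2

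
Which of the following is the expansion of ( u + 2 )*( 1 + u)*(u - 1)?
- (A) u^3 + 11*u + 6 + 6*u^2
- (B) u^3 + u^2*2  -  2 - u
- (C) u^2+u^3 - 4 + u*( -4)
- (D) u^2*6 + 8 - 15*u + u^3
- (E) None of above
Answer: B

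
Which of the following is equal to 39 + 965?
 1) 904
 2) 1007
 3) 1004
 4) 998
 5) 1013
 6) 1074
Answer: 3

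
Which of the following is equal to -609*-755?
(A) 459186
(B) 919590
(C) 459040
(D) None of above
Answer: D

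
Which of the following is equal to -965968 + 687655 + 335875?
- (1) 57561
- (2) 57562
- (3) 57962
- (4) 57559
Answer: 2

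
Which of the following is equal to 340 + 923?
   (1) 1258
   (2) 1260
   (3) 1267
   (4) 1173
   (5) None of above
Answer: 5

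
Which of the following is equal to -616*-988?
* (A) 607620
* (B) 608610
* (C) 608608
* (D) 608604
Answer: C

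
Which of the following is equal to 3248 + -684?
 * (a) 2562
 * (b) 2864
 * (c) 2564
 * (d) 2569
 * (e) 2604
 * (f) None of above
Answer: c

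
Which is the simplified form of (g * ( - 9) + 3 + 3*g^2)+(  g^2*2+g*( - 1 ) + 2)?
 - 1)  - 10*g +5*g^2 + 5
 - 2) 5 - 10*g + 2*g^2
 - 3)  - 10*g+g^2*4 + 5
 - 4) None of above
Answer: 1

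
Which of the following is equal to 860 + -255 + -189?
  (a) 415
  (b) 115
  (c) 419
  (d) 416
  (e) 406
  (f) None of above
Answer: d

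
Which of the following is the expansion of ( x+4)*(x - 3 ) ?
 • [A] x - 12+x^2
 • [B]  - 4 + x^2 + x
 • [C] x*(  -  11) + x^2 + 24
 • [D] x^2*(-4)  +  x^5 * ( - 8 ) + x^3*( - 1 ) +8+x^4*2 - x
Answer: A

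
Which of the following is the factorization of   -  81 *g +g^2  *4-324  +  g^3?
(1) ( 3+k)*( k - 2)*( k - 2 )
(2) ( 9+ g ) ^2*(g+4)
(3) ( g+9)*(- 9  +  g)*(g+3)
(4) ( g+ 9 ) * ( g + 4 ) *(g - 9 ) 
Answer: 4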